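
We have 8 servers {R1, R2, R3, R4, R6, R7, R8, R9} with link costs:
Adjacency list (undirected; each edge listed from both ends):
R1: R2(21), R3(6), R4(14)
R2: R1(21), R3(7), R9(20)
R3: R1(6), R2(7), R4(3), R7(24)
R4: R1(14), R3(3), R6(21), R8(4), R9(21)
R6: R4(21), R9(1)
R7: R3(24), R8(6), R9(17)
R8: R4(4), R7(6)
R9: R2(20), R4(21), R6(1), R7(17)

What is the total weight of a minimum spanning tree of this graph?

44

Prim, starting at R9.
Step 1: frontier [R6—R9 1, R7—R9 17, R2—R9 20, R4—R9 21] → take R6—R9 (1); add R6.
Step 2: frontier [R4—R6 21, R7—R9 17, R2—R9 20, R4—R9 21] → take R7—R9 (17); add R7.
Step 3: frontier [R4—R6 21, R7—R8 6, R3—R7 24, R2—R9 20, R4—R9 21] → take R7—R8 (6); add R8.
Step 4: frontier [R4—R6 21, R3—R7 24, R4—R8 4, R2—R9 20, R4—R9 21] → take R4—R8 (4); add R4.
Step 5: frontier [R3—R4 3, R1—R4 14, R3—R7 24, R2—R9 20] → take R3—R4 (3); add R3.
Step 6: frontier [R1—R3 6, R2—R3 7, R1—R4 14, R2—R9 20] → take R1—R3 (6); add R1.
Step 7: frontier [R1—R2 21, R2—R3 7, R2—R9 20] → take R2—R3 (7); add R2.
MST edges: R6—R9, R7—R9, R7—R8, R4—R8, R3—R4, R1—R3, R2—R3; total weight 1+17+6+4+3+6+7 = 44.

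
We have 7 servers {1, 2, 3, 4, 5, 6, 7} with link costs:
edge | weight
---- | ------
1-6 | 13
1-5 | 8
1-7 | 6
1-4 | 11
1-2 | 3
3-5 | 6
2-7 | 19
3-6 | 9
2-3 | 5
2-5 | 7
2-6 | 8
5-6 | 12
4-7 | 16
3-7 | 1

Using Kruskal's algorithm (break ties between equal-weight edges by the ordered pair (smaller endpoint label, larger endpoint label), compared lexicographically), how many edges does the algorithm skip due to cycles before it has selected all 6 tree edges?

4

Kruskal: consider edges lightest-first.
3-7 (1): add — endpoints in different components.
1-2 (3): add — endpoints in different components.
2-3 (5): add — endpoints in different components.
1-7 (6): skip — 1 and 7 already connected.
3-5 (6): add — endpoints in different components.
2-5 (7): skip — 2 and 5 already connected.
1-5 (8): skip — 1 and 5 already connected.
2-6 (8): add — endpoints in different components.
3-6 (9): skip — 3 and 6 already connected.
1-4 (11): add — endpoints in different components.
Edges rejected before the tree was complete: 4.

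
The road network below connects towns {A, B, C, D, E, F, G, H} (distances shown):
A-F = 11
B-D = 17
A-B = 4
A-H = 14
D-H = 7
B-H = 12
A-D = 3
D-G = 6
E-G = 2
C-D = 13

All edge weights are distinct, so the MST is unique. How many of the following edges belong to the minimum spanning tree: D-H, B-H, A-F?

2

Kruskal: consider edges lightest-first.
E-G (2): add — endpoints in different components.
A-D (3): add — endpoints in different components.
A-B (4): add — endpoints in different components.
D-G (6): add — endpoints in different components.
D-H (7): add — endpoints in different components.
A-F (11): add — endpoints in different components.
B-H (12): skip — B and H already connected.
C-D (13): add — endpoints in different components.
MST edge set: {E-G, A-D, A-B, D-G, D-H, A-F, C-D}.
Of the listed edges, {D-H, A-F} are in the MST → 2.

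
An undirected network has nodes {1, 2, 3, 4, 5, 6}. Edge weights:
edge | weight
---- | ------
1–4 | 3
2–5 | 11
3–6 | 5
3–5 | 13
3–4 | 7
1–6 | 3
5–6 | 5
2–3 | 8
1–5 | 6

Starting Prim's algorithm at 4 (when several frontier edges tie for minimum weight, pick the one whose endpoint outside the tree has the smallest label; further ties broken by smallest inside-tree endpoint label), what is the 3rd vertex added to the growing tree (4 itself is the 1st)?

6

Prim, starting at 4.
Step 1: frontier [1–4 3, 3–4 7] → take 1–4 (3); add 1.
Step 2: frontier [1–6 3, 1–5 6, 3–4 7] → take 1–6 (3); add 6.
Step 3: frontier [1–5 6, 3–4 7, 3–6 5, 5–6 5] → take 3–6 (5); add 3.
Step 4: frontier [1–5 6, 2–3 8, 3–5 13, 5–6 5] → take 5–6 (5); add 5.
Step 5: frontier [2–3 8, 2–5 11] → take 2–3 (8); add 2.
Vertex order: 4, 1, 6, 3, 5, 2. The 3rd vertex is 6.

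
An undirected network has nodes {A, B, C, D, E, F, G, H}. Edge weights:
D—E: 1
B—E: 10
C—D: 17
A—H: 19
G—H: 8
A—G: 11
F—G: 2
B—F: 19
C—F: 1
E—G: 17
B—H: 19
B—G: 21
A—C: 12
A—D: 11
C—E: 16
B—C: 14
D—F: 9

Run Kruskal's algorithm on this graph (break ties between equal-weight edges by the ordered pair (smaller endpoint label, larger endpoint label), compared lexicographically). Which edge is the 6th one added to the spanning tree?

Kruskal's algorithm — process edges by increasing weight (ties by edge label):
C—F (1): add — endpoints in different components.
D—E (1): add — endpoints in different components.
F—G (2): add — endpoints in different components.
G—H (8): add — endpoints in different components.
D—F (9): add — endpoints in different components.
B—E (10): add — endpoints in different components.
A—D (11): add — endpoints in different components.
The 6th edge added is B—E.

B-E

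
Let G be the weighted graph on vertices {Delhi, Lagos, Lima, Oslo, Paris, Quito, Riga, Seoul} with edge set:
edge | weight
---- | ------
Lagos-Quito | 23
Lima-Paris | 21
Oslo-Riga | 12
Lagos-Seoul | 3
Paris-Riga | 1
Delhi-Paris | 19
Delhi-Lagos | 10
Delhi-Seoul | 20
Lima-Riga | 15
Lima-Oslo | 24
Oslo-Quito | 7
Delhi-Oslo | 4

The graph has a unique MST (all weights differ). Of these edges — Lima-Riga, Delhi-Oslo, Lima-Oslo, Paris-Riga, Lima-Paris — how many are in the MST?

3

Kruskal: consider edges lightest-first.
Paris-Riga (1): add — endpoints in different components.
Lagos-Seoul (3): add — endpoints in different components.
Delhi-Oslo (4): add — endpoints in different components.
Oslo-Quito (7): add — endpoints in different components.
Delhi-Lagos (10): add — endpoints in different components.
Oslo-Riga (12): add — endpoints in different components.
Lima-Riga (15): add — endpoints in different components.
MST edge set: {Paris-Riga, Lagos-Seoul, Delhi-Oslo, Oslo-Quito, Delhi-Lagos, Oslo-Riga, Lima-Riga}.
Of the listed edges, {Lima-Riga, Delhi-Oslo, Paris-Riga} are in the MST → 3.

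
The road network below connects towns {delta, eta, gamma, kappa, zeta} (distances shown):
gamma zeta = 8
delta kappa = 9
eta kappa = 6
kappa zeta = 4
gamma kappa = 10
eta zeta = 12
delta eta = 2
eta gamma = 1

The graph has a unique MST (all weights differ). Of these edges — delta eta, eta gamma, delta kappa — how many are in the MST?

Kruskal: consider edges lightest-first.
eta gamma (1): add — endpoints in different components.
delta eta (2): add — endpoints in different components.
kappa zeta (4): add — endpoints in different components.
eta kappa (6): add — endpoints in different components.
MST edge set: {eta gamma, delta eta, kappa zeta, eta kappa}.
Of the listed edges, {delta eta, eta gamma} are in the MST → 2.

2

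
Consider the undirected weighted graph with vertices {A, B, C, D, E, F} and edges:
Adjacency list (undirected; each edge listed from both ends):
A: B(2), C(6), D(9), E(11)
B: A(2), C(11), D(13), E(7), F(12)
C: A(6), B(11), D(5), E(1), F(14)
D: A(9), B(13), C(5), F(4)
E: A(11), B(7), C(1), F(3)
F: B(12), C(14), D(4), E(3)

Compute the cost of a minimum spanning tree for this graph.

16

Grow the tree from A using Prim:
Step 1: frontier [A–B 2, A–C 6, A–D 9, A–E 11] → take A–B (2); add B.
Step 2: frontier [A–C 6, A–D 9, A–E 11, B–E 7, B–C 11, B–F 12, B–D 13] → take A–C (6); add C.
Step 3: frontier [A–D 9, A–E 11, B–E 7, B–F 12, B–D 13, C–E 1, C–D 5, C–F 14] → take C–E (1); add E.
Step 4: frontier [A–D 9, B–F 12, B–D 13, C–D 5, C–F 14, E–F 3] → take E–F (3); add F.
Step 5: frontier [A–D 9, B–D 13, C–D 5, D–F 4] → take D–F (4); add D.
MST edges: A–B, A–C, C–E, E–F, D–F; total weight 2+6+1+3+4 = 16.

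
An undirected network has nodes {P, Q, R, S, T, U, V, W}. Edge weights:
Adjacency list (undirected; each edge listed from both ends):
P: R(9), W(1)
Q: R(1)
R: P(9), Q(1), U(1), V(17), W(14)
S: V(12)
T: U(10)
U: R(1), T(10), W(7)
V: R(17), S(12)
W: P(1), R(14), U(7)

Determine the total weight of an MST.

Prim, starting at V.
Step 1: cheapest edge leaving the tree is S V (12); add S.
Step 2: cheapest edge leaving the tree is R V (17); add R.
Step 3: cheapest edge leaving the tree is Q R (1); add Q.
Step 4: cheapest edge leaving the tree is R U (1); add U.
Step 5: cheapest edge leaving the tree is U W (7); add W.
Step 6: cheapest edge leaving the tree is P W (1); add P.
Step 7: cheapest edge leaving the tree is T U (10); add T.
MST edges: S V, R V, Q R, R U, U W, P W, T U; total weight 12+17+1+1+7+1+10 = 49.

49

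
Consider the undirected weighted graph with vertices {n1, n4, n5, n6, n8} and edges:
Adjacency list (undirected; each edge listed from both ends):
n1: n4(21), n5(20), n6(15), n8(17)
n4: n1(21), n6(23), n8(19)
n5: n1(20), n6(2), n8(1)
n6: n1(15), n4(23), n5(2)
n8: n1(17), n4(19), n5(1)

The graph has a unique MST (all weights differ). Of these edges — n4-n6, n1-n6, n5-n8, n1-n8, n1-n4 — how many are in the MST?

2

Sort edges by weight, then run Kruskal:
n5-n8 (1): add — endpoints in different components.
n5-n6 (2): add — endpoints in different components.
n1-n6 (15): add — endpoints in different components.
n1-n8 (17): skip — n8 and n1 already connected.
n4-n8 (19): add — endpoints in different components.
MST edge set: {n5-n8, n5-n6, n1-n6, n4-n8}.
Of the listed edges, {n1-n6, n5-n8} are in the MST → 2.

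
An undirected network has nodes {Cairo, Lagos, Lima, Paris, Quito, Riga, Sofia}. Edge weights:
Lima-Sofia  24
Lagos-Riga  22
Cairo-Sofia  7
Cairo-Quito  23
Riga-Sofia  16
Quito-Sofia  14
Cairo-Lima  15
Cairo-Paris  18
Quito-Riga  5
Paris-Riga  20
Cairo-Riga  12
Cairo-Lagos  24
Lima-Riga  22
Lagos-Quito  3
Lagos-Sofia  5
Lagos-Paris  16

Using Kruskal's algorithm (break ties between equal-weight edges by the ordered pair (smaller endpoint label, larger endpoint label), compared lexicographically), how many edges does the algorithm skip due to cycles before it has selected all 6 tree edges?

2

Sort edges by weight, then run Kruskal:
Lagos-Quito (3): add. Components now {Lima} {Riga} {Sofia} {Lagos,Quito} {Cairo} {Paris}
Lagos-Sofia (5): add. Components now {Lima} {Riga} {Lagos,Quito,Sofia} {Cairo} {Paris}
Quito-Riga (5): add. Components now {Lima} {Lagos,Quito,Riga,Sofia} {Cairo} {Paris}
Cairo-Sofia (7): add. Components now {Lima} {Cairo,Lagos,Quito,Riga,Sofia} {Paris}
Cairo-Riga (12): skip — Riga and Cairo already connected.
Quito-Sofia (14): skip — Sofia and Quito already connected.
Cairo-Lima (15): add. Components now {Cairo,Lagos,Lima,Quito,Riga,Sofia} {Paris}
Lagos-Paris (16): add. Components now {Cairo,Lagos,Lima,Paris,Quito,Riga,Sofia}
Edges rejected before the tree was complete: 2.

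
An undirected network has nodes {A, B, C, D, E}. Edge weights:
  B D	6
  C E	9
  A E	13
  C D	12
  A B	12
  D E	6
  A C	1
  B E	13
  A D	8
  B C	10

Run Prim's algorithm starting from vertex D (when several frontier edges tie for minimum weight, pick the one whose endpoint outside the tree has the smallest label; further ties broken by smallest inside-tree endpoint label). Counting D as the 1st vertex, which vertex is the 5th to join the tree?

Prim's algorithm from D:
Step 1: frontier [B D 6, D E 6, A D 8, C D 12] → take B D (6); add B.
Step 2: frontier [B C 10, A B 12, B E 13, D E 6, A D 8, C D 12] → take D E (6); add E.
Step 3: frontier [B C 10, A B 12, A D 8, C D 12, C E 9, A E 13] → take A D (8); add A.
Step 4: frontier [A C 1, B C 10, C D 12, C E 9] → take A C (1); add C.
Vertex order: D, B, E, A, C. The 5th vertex is C.

C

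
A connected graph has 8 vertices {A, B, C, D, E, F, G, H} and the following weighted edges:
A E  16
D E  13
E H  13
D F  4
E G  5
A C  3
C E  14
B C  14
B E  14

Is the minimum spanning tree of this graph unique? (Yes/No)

Kruskal: consider edges lightest-first.
A C (3): add — endpoints in different components.
D F (4): add — endpoints in different components.
E G (5): add — endpoints in different components.
D E (13): add — endpoints in different components.
E H (13): add — endpoints in different components.
B C (14): add — endpoints in different components.
B E (14): add — endpoints in different components.
Non-tree edge C E has weight 14, equal to the heaviest edge on its tree cycle — swapping gives another MST of the same weight. Not unique.

No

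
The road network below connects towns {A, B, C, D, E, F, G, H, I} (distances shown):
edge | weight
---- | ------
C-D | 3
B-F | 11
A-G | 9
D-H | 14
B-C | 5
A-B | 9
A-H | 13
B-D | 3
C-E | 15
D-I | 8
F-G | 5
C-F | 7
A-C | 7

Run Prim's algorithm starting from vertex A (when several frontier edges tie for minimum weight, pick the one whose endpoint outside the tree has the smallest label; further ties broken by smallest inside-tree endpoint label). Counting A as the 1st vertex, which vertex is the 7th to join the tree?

Grow the tree from A using Prim:
Step 1: frontier [A-C 7, A-B 9, A-G 9, A-H 13] → take A-C (7); add C.
Step 2: frontier [A-B 9, A-G 9, A-H 13, C-D 3, B-C 5, C-F 7, C-E 15] → take C-D (3); add D.
Step 3: frontier [A-B 9, A-G 9, A-H 13, B-C 5, C-F 7, C-E 15, B-D 3, D-I 8, D-H 14] → take B-D (3); add B.
Step 4: frontier [A-G 9, A-H 13, B-F 11, C-F 7, C-E 15, D-I 8, D-H 14] → take C-F (7); add F.
Step 5: frontier [A-G 9, A-H 13, C-E 15, D-I 8, D-H 14, F-G 5] → take F-G (5); add G.
Step 6: frontier [A-H 13, C-E 15, D-I 8, D-H 14] → take D-I (8); add I.
Step 7: frontier [A-H 13, C-E 15, D-H 14] → take A-H (13); add H.
Step 8: frontier [C-E 15] → take C-E (15); add E.
Vertex order: A, C, D, B, F, G, I, H, E. The 7th vertex is I.

I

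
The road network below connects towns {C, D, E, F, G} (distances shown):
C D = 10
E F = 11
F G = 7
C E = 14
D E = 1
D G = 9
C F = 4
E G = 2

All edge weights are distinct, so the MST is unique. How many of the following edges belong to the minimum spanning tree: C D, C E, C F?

Kruskal's algorithm — process edges by increasing weight (ties by edge label):
D E (1): add — endpoints in different components.
E G (2): add — endpoints in different components.
C F (4): add — endpoints in different components.
F G (7): add — endpoints in different components.
MST edge set: {D E, E G, C F, F G}.
Of the listed edges, {C F} are in the MST → 1.

1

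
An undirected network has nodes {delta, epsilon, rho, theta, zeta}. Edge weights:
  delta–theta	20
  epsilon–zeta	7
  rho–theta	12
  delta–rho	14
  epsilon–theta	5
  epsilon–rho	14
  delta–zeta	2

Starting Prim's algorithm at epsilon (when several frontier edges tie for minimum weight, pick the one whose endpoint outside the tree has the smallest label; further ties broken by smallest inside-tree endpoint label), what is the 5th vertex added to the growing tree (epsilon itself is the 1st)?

Prim, starting at epsilon.
Step 1: frontier [epsilon–theta 5, epsilon–zeta 7, epsilon–rho 14] → take epsilon–theta (5); add theta.
Step 2: frontier [epsilon–zeta 7, epsilon–rho 14, rho–theta 12, delta–theta 20] → take epsilon–zeta (7); add zeta.
Step 3: frontier [epsilon–rho 14, rho–theta 12, delta–theta 20, delta–zeta 2] → take delta–zeta (2); add delta.
Step 4: frontier [delta–rho 14, epsilon–rho 14, rho–theta 12] → take rho–theta (12); add rho.
Vertex order: epsilon, theta, zeta, delta, rho. The 5th vertex is rho.

rho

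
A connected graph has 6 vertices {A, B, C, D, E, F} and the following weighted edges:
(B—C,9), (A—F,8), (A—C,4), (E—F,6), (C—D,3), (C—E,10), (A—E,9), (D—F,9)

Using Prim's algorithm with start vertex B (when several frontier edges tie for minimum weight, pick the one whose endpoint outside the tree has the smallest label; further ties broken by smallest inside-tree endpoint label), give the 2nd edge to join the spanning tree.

C-D

Prim, starting at B.
Step 1: cheapest edge leaving the tree is B—C (9); add C.
Step 2: cheapest edge leaving the tree is C—D (3); add D.
Step 3: cheapest edge leaving the tree is A—C (4); add A.
Step 4: cheapest edge leaving the tree is A—F (8); add F.
Step 5: cheapest edge leaving the tree is E—F (6); add E.
The 2nd edge added is C—D.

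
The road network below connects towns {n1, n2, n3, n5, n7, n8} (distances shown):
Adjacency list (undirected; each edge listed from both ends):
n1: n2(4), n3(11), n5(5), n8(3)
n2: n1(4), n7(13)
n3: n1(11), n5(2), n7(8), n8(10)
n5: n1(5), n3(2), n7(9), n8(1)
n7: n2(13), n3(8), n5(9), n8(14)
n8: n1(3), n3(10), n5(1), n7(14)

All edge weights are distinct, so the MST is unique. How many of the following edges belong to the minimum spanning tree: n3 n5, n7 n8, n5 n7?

1

Kruskal: consider edges lightest-first.
n5 n8 (1): add. Components now {n5,n8} {n1} {n2} {n7} {n3}
n3 n5 (2): add. Components now {n3,n5,n8} {n1} {n2} {n7}
n1 n8 (3): add. Components now {n1,n3,n5,n8} {n2} {n7}
n1 n2 (4): add. Components now {n1,n2,n3,n5,n8} {n7}
n1 n5 (5): skip — n1 and n5 already connected.
n3 n7 (8): add. Components now {n1,n2,n3,n5,n7,n8}
MST edge set: {n5 n8, n3 n5, n1 n8, n1 n2, n3 n7}.
Of the listed edges, {n3 n5} are in the MST → 1.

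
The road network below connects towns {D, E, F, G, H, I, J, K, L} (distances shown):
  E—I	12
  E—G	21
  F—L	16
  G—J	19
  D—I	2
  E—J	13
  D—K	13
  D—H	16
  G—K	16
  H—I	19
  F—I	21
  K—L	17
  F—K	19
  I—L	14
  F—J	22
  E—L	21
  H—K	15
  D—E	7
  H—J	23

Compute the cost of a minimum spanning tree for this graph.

Prim, starting at F.
Step 1: cheapest edge leaving the tree is F—L (16); add L.
Step 2: cheapest edge leaving the tree is I—L (14); add I.
Step 3: cheapest edge leaving the tree is D—I (2); add D.
Step 4: cheapest edge leaving the tree is D—E (7); add E.
Step 5: cheapest edge leaving the tree is E—J (13); add J.
Step 6: cheapest edge leaving the tree is D—K (13); add K.
Step 7: cheapest edge leaving the tree is H—K (15); add H.
Step 8: cheapest edge leaving the tree is G—K (16); add G.
MST edges: F—L, I—L, D—I, D—E, E—J, D—K, H—K, G—K; total weight 16+14+2+7+13+13+15+16 = 96.

96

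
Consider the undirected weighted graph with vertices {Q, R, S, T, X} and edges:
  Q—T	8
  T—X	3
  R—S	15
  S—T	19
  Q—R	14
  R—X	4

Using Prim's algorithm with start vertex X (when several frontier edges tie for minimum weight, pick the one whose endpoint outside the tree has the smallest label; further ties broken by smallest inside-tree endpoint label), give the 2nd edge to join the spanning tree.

Prim, starting at X.
Step 1: frontier [T—X 3, R—X 4] → take T—X (3); add T.
Step 2: frontier [Q—T 8, S—T 19, R—X 4] → take R—X (4); add R.
Step 3: frontier [Q—R 14, R—S 15, Q—T 8, S—T 19] → take Q—T (8); add Q.
Step 4: frontier [R—S 15, S—T 19] → take R—S (15); add S.
The 2nd edge added is R—X.

R-X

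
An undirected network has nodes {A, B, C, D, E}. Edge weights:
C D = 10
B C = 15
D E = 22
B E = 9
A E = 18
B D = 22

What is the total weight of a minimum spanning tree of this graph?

52

Prim, starting at E.
Step 1: frontier [B E 9, A E 18, D E 22] → take B E (9); add B.
Step 2: frontier [B C 15, B D 22, A E 18, D E 22] → take B C (15); add C.
Step 3: frontier [B D 22, C D 10, A E 18, D E 22] → take C D (10); add D.
Step 4: frontier [A E 18] → take A E (18); add A.
MST edges: B E, B C, C D, A E; total weight 9+15+10+18 = 52.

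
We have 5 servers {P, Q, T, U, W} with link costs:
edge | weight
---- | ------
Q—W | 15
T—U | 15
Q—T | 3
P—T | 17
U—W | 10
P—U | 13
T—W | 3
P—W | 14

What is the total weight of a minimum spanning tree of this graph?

Grow the tree from Q using Prim:
Step 1: cheapest edge leaving the tree is Q—T (3); add T.
Step 2: cheapest edge leaving the tree is T—W (3); add W.
Step 3: cheapest edge leaving the tree is U—W (10); add U.
Step 4: cheapest edge leaving the tree is P—U (13); add P.
MST edges: Q—T, T—W, U—W, P—U; total weight 3+3+10+13 = 29.

29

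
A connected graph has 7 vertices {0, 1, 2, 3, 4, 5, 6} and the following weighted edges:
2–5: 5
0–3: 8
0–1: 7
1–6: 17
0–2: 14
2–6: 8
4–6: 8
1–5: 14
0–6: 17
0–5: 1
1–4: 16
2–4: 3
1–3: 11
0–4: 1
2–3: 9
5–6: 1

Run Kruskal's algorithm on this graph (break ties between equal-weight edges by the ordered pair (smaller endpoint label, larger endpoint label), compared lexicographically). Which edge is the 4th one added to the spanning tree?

2-4

Sort edges by weight, then run Kruskal:
0–4 (1): add. Components now {0,4} {1} {2} {3} {5} {6}
0–5 (1): add. Components now {0,4,5} {1} {2} {3} {6}
5–6 (1): add. Components now {0,4,5,6} {1} {2} {3}
2–4 (3): add. Components now {0,2,4,5,6} {1} {3}
2–5 (5): skip — 2 and 5 already connected.
0–1 (7): add. Components now {0,1,2,4,5,6} {3}
0–3 (8): add. Components now {0,1,2,3,4,5,6}
The 4th edge added is 2–4.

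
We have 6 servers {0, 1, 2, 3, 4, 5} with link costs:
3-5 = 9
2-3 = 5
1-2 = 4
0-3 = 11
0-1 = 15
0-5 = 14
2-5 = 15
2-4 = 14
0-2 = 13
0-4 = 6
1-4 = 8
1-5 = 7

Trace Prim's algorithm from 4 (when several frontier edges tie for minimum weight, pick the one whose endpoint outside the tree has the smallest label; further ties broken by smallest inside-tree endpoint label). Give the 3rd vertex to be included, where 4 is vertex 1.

1

Prim, starting at 4.
Step 1: cheapest edge leaving the tree is 0-4 (6); add 0.
Step 2: cheapest edge leaving the tree is 1-4 (8); add 1.
Step 3: cheapest edge leaving the tree is 1-2 (4); add 2.
Step 4: cheapest edge leaving the tree is 2-3 (5); add 3.
Step 5: cheapest edge leaving the tree is 1-5 (7); add 5.
Vertex order: 4, 0, 1, 2, 3, 5. The 3rd vertex is 1.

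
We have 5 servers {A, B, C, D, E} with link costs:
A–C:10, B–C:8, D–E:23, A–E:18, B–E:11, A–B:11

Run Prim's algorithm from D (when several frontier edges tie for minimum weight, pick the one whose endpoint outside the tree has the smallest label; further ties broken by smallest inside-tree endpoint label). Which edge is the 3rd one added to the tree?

Prim, starting at D.
Step 1: cheapest edge leaving the tree is D–E (23); add E.
Step 2: cheapest edge leaving the tree is B–E (11); add B.
Step 3: cheapest edge leaving the tree is B–C (8); add C.
Step 4: cheapest edge leaving the tree is A–C (10); add A.
The 3rd edge added is B–C.

B-C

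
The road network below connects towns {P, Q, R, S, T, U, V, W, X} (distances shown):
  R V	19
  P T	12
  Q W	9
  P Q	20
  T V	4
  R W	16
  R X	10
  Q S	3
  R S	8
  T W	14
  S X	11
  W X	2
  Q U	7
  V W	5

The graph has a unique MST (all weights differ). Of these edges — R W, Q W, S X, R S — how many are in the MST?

Kruskal: consider edges lightest-first.
W X (2): add — endpoints in different components.
Q S (3): add — endpoints in different components.
T V (4): add — endpoints in different components.
V W (5): add — endpoints in different components.
Q U (7): add — endpoints in different components.
R S (8): add — endpoints in different components.
Q W (9): add — endpoints in different components.
R X (10): skip — R and X already connected.
S X (11): skip — S and X already connected.
P T (12): add — endpoints in different components.
MST edge set: {W X, Q S, T V, V W, Q U, R S, Q W, P T}.
Of the listed edges, {Q W, R S} are in the MST → 2.

2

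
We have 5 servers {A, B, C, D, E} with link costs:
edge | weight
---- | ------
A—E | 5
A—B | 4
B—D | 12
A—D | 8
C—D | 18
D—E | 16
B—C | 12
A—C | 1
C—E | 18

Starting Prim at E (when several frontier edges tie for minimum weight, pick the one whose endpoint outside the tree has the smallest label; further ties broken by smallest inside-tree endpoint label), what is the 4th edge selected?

Prim's algorithm from E:
Step 1: frontier [A—E 5, D—E 16, C—E 18] → take A—E (5); add A.
Step 2: frontier [A—C 1, A—B 4, A—D 8, D—E 16, C—E 18] → take A—C (1); add C.
Step 3: frontier [A—B 4, A—D 8, B—C 12, C—D 18, D—E 16] → take A—B (4); add B.
Step 4: frontier [A—D 8, B—D 12, C—D 18, D—E 16] → take A—D (8); add D.
The 4th edge added is A—D.

A-D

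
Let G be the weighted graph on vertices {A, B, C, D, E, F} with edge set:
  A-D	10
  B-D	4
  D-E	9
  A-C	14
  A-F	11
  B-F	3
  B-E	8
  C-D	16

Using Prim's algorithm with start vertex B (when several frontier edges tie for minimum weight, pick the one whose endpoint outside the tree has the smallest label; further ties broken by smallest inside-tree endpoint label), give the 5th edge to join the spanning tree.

Prim, starting at B.
Step 1: cheapest edge leaving the tree is B-F (3); add F.
Step 2: cheapest edge leaving the tree is B-D (4); add D.
Step 3: cheapest edge leaving the tree is B-E (8); add E.
Step 4: cheapest edge leaving the tree is A-D (10); add A.
Step 5: cheapest edge leaving the tree is A-C (14); add C.
The 5th edge added is A-C.

A-C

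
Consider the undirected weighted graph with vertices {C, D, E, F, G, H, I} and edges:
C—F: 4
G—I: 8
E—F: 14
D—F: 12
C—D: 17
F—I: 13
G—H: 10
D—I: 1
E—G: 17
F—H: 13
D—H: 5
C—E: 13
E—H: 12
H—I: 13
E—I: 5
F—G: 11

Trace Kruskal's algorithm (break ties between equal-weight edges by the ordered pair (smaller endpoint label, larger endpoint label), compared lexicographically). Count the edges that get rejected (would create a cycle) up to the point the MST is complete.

Kruskal's algorithm — process edges by increasing weight (ties by edge label):
D—I (1): add — endpoints in different components.
C—F (4): add — endpoints in different components.
D—H (5): add — endpoints in different components.
E—I (5): add — endpoints in different components.
G—I (8): add — endpoints in different components.
G—H (10): skip — G and H already connected.
F—G (11): add — endpoints in different components.
Edges rejected before the tree was complete: 1.

1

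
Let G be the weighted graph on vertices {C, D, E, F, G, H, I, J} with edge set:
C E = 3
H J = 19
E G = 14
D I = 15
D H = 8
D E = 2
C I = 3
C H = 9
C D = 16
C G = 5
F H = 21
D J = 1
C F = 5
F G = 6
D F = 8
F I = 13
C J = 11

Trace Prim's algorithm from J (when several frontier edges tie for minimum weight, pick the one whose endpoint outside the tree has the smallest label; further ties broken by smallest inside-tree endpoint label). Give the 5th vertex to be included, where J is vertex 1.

Prim, starting at J.
Step 1: cheapest edge leaving the tree is D J (1); add D.
Step 2: cheapest edge leaving the tree is D E (2); add E.
Step 3: cheapest edge leaving the tree is C E (3); add C.
Step 4: cheapest edge leaving the tree is C I (3); add I.
Step 5: cheapest edge leaving the tree is C F (5); add F.
Step 6: cheapest edge leaving the tree is C G (5); add G.
Step 7: cheapest edge leaving the tree is D H (8); add H.
Vertex order: J, D, E, C, I, F, G, H. The 5th vertex is I.

I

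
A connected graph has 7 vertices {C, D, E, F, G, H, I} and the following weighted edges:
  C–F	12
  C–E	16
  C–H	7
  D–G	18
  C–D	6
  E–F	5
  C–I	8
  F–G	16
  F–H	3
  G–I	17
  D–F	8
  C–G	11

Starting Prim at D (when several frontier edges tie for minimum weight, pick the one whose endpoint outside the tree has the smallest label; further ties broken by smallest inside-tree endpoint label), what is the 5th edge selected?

Prim's algorithm from D:
Step 1: frontier [C–D 6, D–F 8, D–G 18] → take C–D (6); add C.
Step 2: frontier [C–H 7, C–I 8, C–G 11, C–F 12, C–E 16, D–F 8, D–G 18] → take C–H (7); add H.
Step 3: frontier [C–I 8, C–G 11, C–F 12, C–E 16, D–F 8, D–G 18, F–H 3] → take F–H (3); add F.
Step 4: frontier [C–I 8, C–G 11, C–E 16, D–G 18, E–F 5, F–G 16] → take E–F (5); add E.
Step 5: frontier [C–I 8, C–G 11, D–G 18, F–G 16] → take C–I (8); add I.
Step 6: frontier [C–G 11, D–G 18, F–G 16, G–I 17] → take C–G (11); add G.
The 5th edge added is C–I.

C-I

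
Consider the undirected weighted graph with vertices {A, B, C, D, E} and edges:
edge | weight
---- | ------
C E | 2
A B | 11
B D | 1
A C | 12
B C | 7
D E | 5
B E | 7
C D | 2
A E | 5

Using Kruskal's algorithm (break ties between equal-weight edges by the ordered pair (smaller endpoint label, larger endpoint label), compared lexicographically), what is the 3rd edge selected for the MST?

C-E

Kruskal: consider edges lightest-first.
B D (1): add — endpoints in different components.
C D (2): add — endpoints in different components.
C E (2): add — endpoints in different components.
A E (5): add — endpoints in different components.
The 3rd edge added is C E.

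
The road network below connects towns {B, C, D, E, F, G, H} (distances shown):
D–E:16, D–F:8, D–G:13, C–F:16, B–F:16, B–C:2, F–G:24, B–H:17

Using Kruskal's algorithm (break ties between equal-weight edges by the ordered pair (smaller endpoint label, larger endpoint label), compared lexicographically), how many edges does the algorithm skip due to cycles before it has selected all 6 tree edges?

1

Kruskal: consider edges lightest-first.
B–C (2): add. Components now {B,C} {D} {E} {F} {G} {H}
D–F (8): add. Components now {B,C} {D,F} {E} {G} {H}
D–G (13): add. Components now {B,C} {D,F,G} {E} {H}
B–F (16): add. Components now {B,C,D,F,G} {E} {H}
C–F (16): skip — C and F already connected.
D–E (16): add. Components now {B,C,D,E,F,G} {H}
B–H (17): add. Components now {B,C,D,E,F,G,H}
Edges rejected before the tree was complete: 1.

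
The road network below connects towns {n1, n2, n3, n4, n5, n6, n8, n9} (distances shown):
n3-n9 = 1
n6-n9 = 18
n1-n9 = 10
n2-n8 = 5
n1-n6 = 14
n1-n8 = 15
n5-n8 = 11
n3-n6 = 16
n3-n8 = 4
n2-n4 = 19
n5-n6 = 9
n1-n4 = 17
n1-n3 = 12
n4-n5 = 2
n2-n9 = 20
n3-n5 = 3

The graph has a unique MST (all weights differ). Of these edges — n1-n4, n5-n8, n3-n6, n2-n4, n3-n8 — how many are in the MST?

1

Kruskal's algorithm — process edges by increasing weight (ties by edge label):
n3-n9 (1): add — endpoints in different components.
n4-n5 (2): add — endpoints in different components.
n3-n5 (3): add — endpoints in different components.
n3-n8 (4): add — endpoints in different components.
n2-n8 (5): add — endpoints in different components.
n5-n6 (9): add — endpoints in different components.
n1-n9 (10): add — endpoints in different components.
MST edge set: {n3-n9, n4-n5, n3-n5, n3-n8, n2-n8, n5-n6, n1-n9}.
Of the listed edges, {n3-n8} are in the MST → 1.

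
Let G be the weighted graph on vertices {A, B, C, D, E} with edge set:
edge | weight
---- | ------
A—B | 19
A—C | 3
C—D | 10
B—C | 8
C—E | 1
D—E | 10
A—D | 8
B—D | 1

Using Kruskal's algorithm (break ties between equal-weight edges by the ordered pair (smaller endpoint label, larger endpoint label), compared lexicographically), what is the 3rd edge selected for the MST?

Sort edges by weight, then run Kruskal:
B—D (1): add — endpoints in different components.
C—E (1): add — endpoints in different components.
A—C (3): add — endpoints in different components.
A—D (8): add — endpoints in different components.
The 3rd edge added is A—C.

A-C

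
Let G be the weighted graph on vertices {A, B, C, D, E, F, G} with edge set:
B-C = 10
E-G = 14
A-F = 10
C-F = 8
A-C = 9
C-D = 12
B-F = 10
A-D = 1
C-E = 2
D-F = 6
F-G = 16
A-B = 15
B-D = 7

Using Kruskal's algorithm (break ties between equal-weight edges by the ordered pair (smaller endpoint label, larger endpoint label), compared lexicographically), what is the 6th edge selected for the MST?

E-G

Kruskal's algorithm — process edges by increasing weight (ties by edge label):
A-D (1): add — endpoints in different components.
C-E (2): add — endpoints in different components.
D-F (6): add — endpoints in different components.
B-D (7): add — endpoints in different components.
C-F (8): add — endpoints in different components.
A-C (9): skip — A and C already connected.
A-F (10): skip — A and F already connected.
B-C (10): skip — B and C already connected.
B-F (10): skip — B and F already connected.
C-D (12): skip — C and D already connected.
E-G (14): add — endpoints in different components.
The 6th edge added is E-G.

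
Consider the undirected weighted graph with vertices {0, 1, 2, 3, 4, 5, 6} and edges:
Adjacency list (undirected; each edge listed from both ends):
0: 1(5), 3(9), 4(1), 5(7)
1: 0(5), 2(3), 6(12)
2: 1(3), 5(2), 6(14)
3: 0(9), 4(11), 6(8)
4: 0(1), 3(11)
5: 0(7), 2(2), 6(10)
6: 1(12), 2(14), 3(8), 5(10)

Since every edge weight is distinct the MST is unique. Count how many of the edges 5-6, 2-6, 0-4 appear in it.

Kruskal: consider edges lightest-first.
0-4 (1): add — endpoints in different components.
2-5 (2): add — endpoints in different components.
1-2 (3): add — endpoints in different components.
0-1 (5): add — endpoints in different components.
0-5 (7): skip — 0 and 5 already connected.
3-6 (8): add — endpoints in different components.
0-3 (9): add — endpoints in different components.
MST edge set: {0-4, 2-5, 1-2, 0-1, 3-6, 0-3}.
Of the listed edges, {0-4} are in the MST → 1.

1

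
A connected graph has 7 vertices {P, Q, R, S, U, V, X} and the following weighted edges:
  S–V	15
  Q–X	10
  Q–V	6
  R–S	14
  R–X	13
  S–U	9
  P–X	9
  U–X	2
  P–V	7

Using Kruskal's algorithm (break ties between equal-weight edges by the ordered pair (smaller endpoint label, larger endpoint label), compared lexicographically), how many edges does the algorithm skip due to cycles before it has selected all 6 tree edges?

Kruskal's algorithm — process edges by increasing weight (ties by edge label):
U–X (2): add. Components now {V} {U,X} {S} {R} {P} {Q}
Q–V (6): add. Components now {Q,V} {U,X} {S} {R} {P}
P–V (7): add. Components now {P,Q,V} {U,X} {S} {R}
P–X (9): add. Components now {P,Q,U,V,X} {S} {R}
S–U (9): add. Components now {P,Q,S,U,V,X} {R}
Q–X (10): skip — X and Q already connected.
R–X (13): add. Components now {P,Q,R,S,U,V,X}
Edges rejected before the tree was complete: 1.

1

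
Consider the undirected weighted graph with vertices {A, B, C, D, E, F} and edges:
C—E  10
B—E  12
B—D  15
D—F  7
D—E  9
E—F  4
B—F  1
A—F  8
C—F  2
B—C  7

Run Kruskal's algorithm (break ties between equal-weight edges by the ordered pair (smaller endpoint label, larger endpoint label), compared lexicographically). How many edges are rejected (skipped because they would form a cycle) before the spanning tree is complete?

Kruskal's algorithm — process edges by increasing weight (ties by edge label):
B—F (1): add — endpoints in different components.
C—F (2): add — endpoints in different components.
E—F (4): add — endpoints in different components.
B—C (7): skip — B and C already connected.
D—F (7): add — endpoints in different components.
A—F (8): add — endpoints in different components.
Edges rejected before the tree was complete: 1.

1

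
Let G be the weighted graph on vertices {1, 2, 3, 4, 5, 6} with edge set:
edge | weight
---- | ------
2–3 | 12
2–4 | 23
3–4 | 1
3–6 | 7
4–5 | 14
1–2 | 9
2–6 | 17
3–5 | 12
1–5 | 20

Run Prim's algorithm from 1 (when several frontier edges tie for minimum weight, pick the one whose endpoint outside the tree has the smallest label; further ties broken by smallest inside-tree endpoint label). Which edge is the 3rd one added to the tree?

Prim, starting at 1.
Step 1: cheapest edge leaving the tree is 1–2 (9); add 2.
Step 2: cheapest edge leaving the tree is 2–3 (12); add 3.
Step 3: cheapest edge leaving the tree is 3–4 (1); add 4.
Step 4: cheapest edge leaving the tree is 3–6 (7); add 6.
Step 5: cheapest edge leaving the tree is 3–5 (12); add 5.
The 3rd edge added is 3–4.

3-4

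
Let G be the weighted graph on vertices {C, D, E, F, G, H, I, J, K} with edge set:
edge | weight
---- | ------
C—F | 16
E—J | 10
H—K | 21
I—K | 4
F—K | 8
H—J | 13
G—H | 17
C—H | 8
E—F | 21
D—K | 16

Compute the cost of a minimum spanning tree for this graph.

92

Kruskal: consider edges lightest-first.
I—K (4): add — endpoints in different components.
C—H (8): add — endpoints in different components.
F—K (8): add — endpoints in different components.
E—J (10): add — endpoints in different components.
H—J (13): add — endpoints in different components.
C—F (16): add — endpoints in different components.
D—K (16): add — endpoints in different components.
G—H (17): add — endpoints in different components.
MST edges: I—K, C—H, F—K, E—J, H—J, C—F, D—K, G—H; total weight 4+8+8+10+13+16+16+17 = 92.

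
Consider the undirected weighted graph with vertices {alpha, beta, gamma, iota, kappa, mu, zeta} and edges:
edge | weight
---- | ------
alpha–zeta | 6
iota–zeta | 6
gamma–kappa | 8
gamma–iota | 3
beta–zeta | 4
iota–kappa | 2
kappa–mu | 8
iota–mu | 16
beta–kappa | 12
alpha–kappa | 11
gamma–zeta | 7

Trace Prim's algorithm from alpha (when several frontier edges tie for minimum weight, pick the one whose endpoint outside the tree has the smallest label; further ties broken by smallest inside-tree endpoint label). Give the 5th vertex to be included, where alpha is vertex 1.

Prim's algorithm from alpha:
Step 1: cheapest edge leaving the tree is alpha–zeta (6); add zeta.
Step 2: cheapest edge leaving the tree is beta–zeta (4); add beta.
Step 3: cheapest edge leaving the tree is iota–zeta (6); add iota.
Step 4: cheapest edge leaving the tree is iota–kappa (2); add kappa.
Step 5: cheapest edge leaving the tree is gamma–iota (3); add gamma.
Step 6: cheapest edge leaving the tree is kappa–mu (8); add mu.
Vertex order: alpha, zeta, beta, iota, kappa, gamma, mu. The 5th vertex is kappa.

kappa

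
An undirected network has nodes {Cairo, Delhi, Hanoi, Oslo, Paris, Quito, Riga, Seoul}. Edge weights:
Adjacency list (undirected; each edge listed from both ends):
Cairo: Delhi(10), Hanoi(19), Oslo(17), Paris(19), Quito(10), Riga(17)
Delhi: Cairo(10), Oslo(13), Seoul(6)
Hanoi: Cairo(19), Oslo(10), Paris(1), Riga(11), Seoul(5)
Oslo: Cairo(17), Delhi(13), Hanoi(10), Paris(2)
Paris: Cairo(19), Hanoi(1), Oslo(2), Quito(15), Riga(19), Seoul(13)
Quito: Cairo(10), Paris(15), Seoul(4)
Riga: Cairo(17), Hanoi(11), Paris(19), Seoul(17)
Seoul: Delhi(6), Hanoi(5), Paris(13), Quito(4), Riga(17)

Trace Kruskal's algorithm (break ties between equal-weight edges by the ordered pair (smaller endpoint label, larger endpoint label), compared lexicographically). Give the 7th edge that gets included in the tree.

Kruskal: consider edges lightest-first.
Hanoi Paris (1): add — endpoints in different components.
Oslo Paris (2): add — endpoints in different components.
Quito Seoul (4): add — endpoints in different components.
Hanoi Seoul (5): add — endpoints in different components.
Delhi Seoul (6): add — endpoints in different components.
Cairo Delhi (10): add — endpoints in different components.
Cairo Quito (10): skip — Cairo and Quito already connected.
Hanoi Oslo (10): skip — Hanoi and Oslo already connected.
Hanoi Riga (11): add — endpoints in different components.
The 7th edge added is Hanoi Riga.

Hanoi-Riga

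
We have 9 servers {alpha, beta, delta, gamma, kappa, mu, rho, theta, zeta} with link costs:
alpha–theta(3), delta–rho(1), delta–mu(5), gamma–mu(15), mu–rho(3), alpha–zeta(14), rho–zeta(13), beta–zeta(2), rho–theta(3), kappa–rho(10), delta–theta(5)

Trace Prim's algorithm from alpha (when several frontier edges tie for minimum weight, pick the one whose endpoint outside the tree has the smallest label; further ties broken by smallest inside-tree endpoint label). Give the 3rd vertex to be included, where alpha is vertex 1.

rho

Grow the tree from alpha using Prim:
Step 1: frontier [alpha–theta 3, alpha–zeta 14] → take alpha–theta (3); add theta.
Step 2: frontier [alpha–zeta 14, rho–theta 3, delta–theta 5] → take rho–theta (3); add rho.
Step 3: frontier [alpha–zeta 14, delta–rho 1, mu–rho 3, kappa–rho 10, rho–zeta 13, delta–theta 5] → take delta–rho (1); add delta.
Step 4: frontier [alpha–zeta 14, delta–mu 5, mu–rho 3, kappa–rho 10, rho–zeta 13] → take mu–rho (3); add mu.
Step 5: frontier [alpha–zeta 14, gamma–mu 15, kappa–rho 10, rho–zeta 13] → take kappa–rho (10); add kappa.
Step 6: frontier [alpha–zeta 14, gamma–mu 15, rho–zeta 13] → take rho–zeta (13); add zeta.
Step 7: frontier [gamma–mu 15, beta–zeta 2] → take beta–zeta (2); add beta.
Step 8: frontier [gamma–mu 15] → take gamma–mu (15); add gamma.
Vertex order: alpha, theta, rho, delta, mu, kappa, zeta, beta, gamma. The 3rd vertex is rho.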